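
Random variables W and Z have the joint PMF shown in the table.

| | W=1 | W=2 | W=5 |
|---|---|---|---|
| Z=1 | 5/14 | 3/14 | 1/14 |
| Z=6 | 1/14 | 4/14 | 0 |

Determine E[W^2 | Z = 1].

14/3

P(Z = 1) = 9/14.
Σ W^2·P over the event = 1·(5/14) + 4·(3/14) + 25·(1/14) = 3.
E[W^2 | Z = 1] = (3) / (9/14) = 14/3.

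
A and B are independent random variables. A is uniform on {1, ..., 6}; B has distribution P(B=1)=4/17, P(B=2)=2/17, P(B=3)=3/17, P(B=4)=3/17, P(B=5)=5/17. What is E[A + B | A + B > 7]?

P(A + B > 7) = 37/102.
Summing (A+B)·P(x,y) over outcomes with A + B > 7 gives 169/51.
E[A + B | A + B > 7] = (169/51) / (37/102) = 338/37.

338/37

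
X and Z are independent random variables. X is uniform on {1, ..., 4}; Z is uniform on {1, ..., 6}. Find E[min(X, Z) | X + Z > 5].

37/14

P(X + Z > 5) = 7/12.
Summing min(X,Z)·P(x,y) over outcomes with X + Z > 5 gives 37/24.
E[min(X, Z) | X + Z > 5] = (37/24) / (7/12) = 37/14.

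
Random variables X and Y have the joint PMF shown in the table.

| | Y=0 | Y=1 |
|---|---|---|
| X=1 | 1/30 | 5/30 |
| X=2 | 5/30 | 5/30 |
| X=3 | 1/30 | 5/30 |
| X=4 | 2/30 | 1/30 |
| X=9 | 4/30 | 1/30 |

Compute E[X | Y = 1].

P(Y = 1) = 17/30.
Σ X·P over the event = 1·(5/30) + 2·(5/30) + 3·(5/30) + 4·(1/30) + 9·(1/30) = 43/30.
E[X | Y = 1] = (43/30) / (17/30) = 43/17.

43/17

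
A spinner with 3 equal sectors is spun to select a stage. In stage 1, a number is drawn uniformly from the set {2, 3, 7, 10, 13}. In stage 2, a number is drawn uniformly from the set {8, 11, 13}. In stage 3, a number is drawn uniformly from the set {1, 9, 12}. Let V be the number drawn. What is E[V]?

E[V | stage 1] = (2+3+7+10+13)/5 = 7.
E[V | stage 2] = (8+11+13)/3 = 32/3.
E[V | stage 3] = (1+9+12)/3 = 22/3.
By the law of total expectation,
E[V] = (1/3)·(7) + (1/3)·(32/3) + (1/3)·(22/3) = 25/3.

25/3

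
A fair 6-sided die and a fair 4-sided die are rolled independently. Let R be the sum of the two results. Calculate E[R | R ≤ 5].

4

P(R ≤ 5) = 5/12.
Σ over the event: 2·1/24 + 3·1/12 + 4·1/8 + 5·1/6 = 5/3.
E[R | R ≤ 5] = (5/3) / (5/12) = 4.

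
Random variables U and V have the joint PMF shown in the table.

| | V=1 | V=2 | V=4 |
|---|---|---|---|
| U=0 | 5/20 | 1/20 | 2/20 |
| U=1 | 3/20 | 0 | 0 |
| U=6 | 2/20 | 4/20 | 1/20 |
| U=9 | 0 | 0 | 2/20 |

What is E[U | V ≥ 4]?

P(V ≥ 4) = 1/4.
Σ U·P over the event = 0·(2/20) + 6·(1/20) + 9·(2/20) = 6/5.
E[U | V ≥ 4] = (6/5) / (1/4) = 24/5.

24/5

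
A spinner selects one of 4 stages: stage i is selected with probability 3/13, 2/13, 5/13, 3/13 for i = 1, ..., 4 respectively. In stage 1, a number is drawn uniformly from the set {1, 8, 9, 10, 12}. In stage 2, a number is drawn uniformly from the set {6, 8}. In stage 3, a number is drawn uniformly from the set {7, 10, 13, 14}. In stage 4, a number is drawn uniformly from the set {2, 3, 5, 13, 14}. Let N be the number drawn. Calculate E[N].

E[N | stage 1] = (1+8+9+10+12)/5 = 8.
E[N | stage 2] = (6+8)/2 = 7.
E[N | stage 3] = (7+10+13+14)/4 = 11.
E[N | stage 4] = (2+3+5+13+14)/5 = 37/5.
E[N] = (3/13)·(8) + (2/13)·(7) + (5/13)·(11) + (3/13)·(37/5) = 576/65.

576/65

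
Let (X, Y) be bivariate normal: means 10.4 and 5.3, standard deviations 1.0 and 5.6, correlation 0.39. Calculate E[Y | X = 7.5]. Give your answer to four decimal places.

-1.0336

E[Y | X=x] = μ_Y + ρ(σ_Y/σ_X)(x − μ_X) for jointly normal variables.
E[Y | X=7.5] = 5.3 + (0.39)·(5.6/1.0)·(7.5 − (10.4)) = 5.3 + (2.184)·(-2.9) = -1.0336.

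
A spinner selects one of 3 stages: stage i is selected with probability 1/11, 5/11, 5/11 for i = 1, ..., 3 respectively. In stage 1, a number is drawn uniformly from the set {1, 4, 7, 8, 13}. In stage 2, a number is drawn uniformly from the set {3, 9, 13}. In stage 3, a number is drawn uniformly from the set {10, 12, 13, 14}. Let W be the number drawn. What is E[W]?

6571/660

E[W | stage 1] = (1+4+7+8+13)/5 = 33/5.
E[W | stage 2] = (3+9+13)/3 = 25/3.
E[W | stage 3] = (10+12+13+14)/4 = 49/4.
By the law of total expectation,
E[W] = (1/11)·(33/5) + (5/11)·(25/3) + (5/11)·(49/4) = 6571/660.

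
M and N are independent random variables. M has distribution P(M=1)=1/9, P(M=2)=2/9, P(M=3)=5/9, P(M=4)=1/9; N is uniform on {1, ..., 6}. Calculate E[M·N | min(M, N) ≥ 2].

23/2

P(min(M, N) ≥ 2) = 20/27.
Summing MN·P(x,y) over outcomes with min(M, N) ≥ 2 gives 230/27.
E[M·N | min(M, N) ≥ 2] = (230/27) / (20/27) = 23/2.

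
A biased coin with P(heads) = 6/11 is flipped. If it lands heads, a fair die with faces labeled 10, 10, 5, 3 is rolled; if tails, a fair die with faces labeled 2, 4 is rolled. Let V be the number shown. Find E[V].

E[V | heads] = (10+10+5+3)/4 = 7.
E[V | tails] = (2+4)/2 = 3.
By the law of total expectation,
E[V] = (6/11)·(7) + (5/11)·(3) = 57/11.

57/11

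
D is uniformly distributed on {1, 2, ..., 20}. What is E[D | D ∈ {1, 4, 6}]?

P(D ∈ {1, 4, 6}) = 3/20.
Σ over the event: 1·1/20 + 4·1/20 + 6·1/20 = 11/20.
E[D | D ∈ {1, 4, 6}] = (11/20) / (3/20) = 11/3.

11/3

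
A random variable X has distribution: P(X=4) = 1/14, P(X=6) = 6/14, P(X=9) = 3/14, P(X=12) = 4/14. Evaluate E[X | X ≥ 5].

111/13

P(X ≥ 5) = 13/14.
Σ over the event: 6·3/7 + 9·3/14 + 12·2/7 = 111/14.
E[X | X ≥ 5] = (111/14) / (13/14) = 111/13.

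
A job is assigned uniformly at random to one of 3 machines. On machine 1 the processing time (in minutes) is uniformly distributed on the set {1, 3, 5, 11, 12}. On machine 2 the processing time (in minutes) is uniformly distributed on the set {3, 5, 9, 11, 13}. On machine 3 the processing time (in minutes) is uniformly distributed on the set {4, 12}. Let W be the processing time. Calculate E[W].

E[W | machine 1] = (1+3+5+11+12)/5 = 32/5.
E[W | machine 2] = (3+5+9+11+13)/5 = 41/5.
E[W | machine 3] = (4+12)/2 = 8.
E[W] = (1/3)·(32/5) + (1/3)·(41/5) + (1/3)·(8) = 113/15.

113/15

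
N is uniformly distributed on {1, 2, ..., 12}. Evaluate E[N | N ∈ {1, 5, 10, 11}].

27/4

P(N ∈ {1, 5, 10, 11}) = 1/3.
Σ over the event: 1·1/12 + 5·1/12 + 10·1/12 + 11·1/12 = 9/4.
E[N | N ∈ {1, 5, 10, 11}] = (9/4) / (1/3) = 27/4.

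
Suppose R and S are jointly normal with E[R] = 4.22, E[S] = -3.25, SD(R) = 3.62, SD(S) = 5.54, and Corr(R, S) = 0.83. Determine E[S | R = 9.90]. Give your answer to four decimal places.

3.9649

For a bivariate normal, E[S | R=x] = μ_S + ρ·(σ_S/σ_R)·(x − μ_R).
E[S | R=9.90] = -3.25 + (0.83)·(5.54/3.62)·(9.90 − (4.22)) = -3.25 + (1.270221)·(5.68) = 3.9649.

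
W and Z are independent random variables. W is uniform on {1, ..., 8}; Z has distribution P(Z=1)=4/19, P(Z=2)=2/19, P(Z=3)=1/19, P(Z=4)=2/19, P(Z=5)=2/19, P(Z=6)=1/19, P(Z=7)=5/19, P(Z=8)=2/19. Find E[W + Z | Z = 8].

25/2

P(Z = 8) = 2/19.
Summing (W+Z)·P(x,y) over outcomes with Z = 8 gives 25/19.
E[W + Z | Z = 8] = (25/19) / (2/19) = 25/2.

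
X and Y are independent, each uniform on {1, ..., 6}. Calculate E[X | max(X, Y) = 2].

5/3

Outcomes with max(X, Y) = 2: (1,2), (2,1), (2,2), each with probability 1/36.
E[X | max(X, Y) = 2] = (1 + 2 + 2) / 3 = 5/3.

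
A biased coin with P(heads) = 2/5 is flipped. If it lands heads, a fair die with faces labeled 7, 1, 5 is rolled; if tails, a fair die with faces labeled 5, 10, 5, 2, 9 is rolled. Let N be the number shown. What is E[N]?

E[N | heads] = (7+1+5)/3 = 13/3.
E[N | tails] = (5+10+5+2+9)/5 = 31/5.
E[N] = (2/5)·(13/3) + (3/5)·(31/5) = 409/75.

409/75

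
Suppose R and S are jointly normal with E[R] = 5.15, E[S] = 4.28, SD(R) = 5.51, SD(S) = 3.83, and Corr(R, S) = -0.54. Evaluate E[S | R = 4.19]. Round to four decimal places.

4.6403

The regression of S on R has slope ρ·σ_S/σ_R and passes through (μ_R, μ_S).
E[S | R=4.19] = 4.28 + (-0.54)·(3.83/5.51)·(4.19 − (5.15)) = 4.28 + (-0.37535)·(-0.96) = 4.6403.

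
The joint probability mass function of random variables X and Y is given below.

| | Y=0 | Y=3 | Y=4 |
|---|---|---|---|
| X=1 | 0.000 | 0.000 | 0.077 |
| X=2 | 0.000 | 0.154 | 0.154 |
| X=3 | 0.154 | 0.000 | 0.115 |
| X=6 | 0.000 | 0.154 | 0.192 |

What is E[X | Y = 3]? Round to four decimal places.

P(Y = 3) = 0.308.
Summing X·P(X=x,Y=y) over the conditioning event gives 1.232.
E[X | Y = 3] = (1.232) / (0.308) = 4.0000.

4.0000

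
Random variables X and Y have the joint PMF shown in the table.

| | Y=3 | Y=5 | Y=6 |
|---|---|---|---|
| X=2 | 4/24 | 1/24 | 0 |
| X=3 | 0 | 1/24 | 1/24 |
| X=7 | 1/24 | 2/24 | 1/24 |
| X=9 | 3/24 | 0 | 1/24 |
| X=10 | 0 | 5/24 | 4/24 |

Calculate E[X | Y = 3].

P(Y = 3) = 1/3.
Σ X·P over the event = 2·(4/24) + 7·(1/24) + 9·(3/24) = 7/4.
E[X | Y = 3] = (7/4) / (1/3) = 21/4.

21/4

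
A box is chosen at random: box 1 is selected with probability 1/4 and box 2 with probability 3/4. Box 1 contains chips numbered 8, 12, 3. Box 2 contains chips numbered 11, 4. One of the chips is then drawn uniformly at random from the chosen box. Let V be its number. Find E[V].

181/24

E[V | box 1] = (8+12+3)/3 = 23/3.
E[V | box 2] = (11+4)/2 = 15/2.
By the law of total expectation,
E[V] = (1/4)·(23/3) + (3/4)·(15/2) = 181/24.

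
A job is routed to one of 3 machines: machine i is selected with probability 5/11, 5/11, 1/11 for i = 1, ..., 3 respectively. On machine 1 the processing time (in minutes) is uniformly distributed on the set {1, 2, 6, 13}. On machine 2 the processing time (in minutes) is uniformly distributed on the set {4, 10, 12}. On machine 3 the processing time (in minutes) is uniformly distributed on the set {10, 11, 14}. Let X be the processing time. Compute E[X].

E[X | machine 1] = (1+2+6+13)/4 = 11/2.
E[X | machine 2] = (4+10+12)/3 = 26/3.
E[X | machine 3] = (10+11+14)/3 = 35/3.
By the law of total expectation,
E[X] = (5/11)·(11/2) + (5/11)·(26/3) + (1/11)·(35/3) = 15/2.

15/2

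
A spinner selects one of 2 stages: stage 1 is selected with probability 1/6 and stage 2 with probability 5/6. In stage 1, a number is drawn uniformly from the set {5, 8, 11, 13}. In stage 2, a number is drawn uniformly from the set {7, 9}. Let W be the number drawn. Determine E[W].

E[W | stage 1] = (5+8+11+13)/4 = 37/4.
E[W | stage 2] = (7+9)/2 = 8.
E[W] = (1/6)·(37/4) + (5/6)·(8) = 197/24.

197/24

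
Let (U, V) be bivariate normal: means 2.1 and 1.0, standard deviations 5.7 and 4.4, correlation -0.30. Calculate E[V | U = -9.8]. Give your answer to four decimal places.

3.7558

The regression of V on U has slope ρ·σ_V/σ_U and passes through (μ_U, μ_V).
E[V | U=-9.8] = 1.0 + (-0.30)·(4.4/5.7)·(-9.8 − (2.1)) = 1.0 + (-0.23158)·(-11.9) = 3.7558.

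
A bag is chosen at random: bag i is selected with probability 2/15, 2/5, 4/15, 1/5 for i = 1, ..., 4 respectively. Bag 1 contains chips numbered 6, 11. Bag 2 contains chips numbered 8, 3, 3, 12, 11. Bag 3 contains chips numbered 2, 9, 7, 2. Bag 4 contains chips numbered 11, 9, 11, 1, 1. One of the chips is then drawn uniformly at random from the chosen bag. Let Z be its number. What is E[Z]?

E[Z | bag 1] = (6+11)/2 = 17/2.
E[Z | bag 2] = (8+3+3+12+11)/5 = 37/5.
E[Z | bag 3] = (2+9+7+2)/4 = 5.
E[Z | bag 4] = (11+9+11+1+1)/5 = 33/5.
E[Z] = (2/15)·(17/2) + (2/5)·(37/5) + (4/15)·(5) + (1/5)·(33/5) = 506/75.

506/75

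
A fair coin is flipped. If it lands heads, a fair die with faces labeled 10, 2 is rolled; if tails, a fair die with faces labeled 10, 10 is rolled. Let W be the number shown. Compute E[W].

E[W | heads] = (10+2)/2 = 6.
E[W | tails] = (10+10)/2 = 10.
E[W] = (1/2)·(6) + (1/2)·(10) = 8.

8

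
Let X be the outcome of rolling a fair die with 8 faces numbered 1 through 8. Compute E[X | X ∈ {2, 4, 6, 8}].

P(X ∈ {2, 4, 6, 8}) = 1/2.
Σ over the event: 2·1/8 + 4·1/8 + 6·1/8 + 8·1/8 = 5/2.
E[X | X ∈ {2, 4, 6, 8}] = (5/2) / (1/2) = 5.

5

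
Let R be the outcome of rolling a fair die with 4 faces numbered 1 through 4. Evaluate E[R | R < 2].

Given R < 2, R is equally likely to be any of {1}.
E[R | R < 2] = (1) / 1 = 1.

1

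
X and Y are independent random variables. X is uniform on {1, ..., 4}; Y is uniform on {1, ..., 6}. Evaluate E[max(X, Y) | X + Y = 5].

7/2

Outcomes with X + Y = 5: (1,4), (2,3), (3,2), (4,1), each with probability 1/24.
E[max(X, Y) | X + Y = 5] = (4 + 3 + 3 + 4) / 4 = 7/2.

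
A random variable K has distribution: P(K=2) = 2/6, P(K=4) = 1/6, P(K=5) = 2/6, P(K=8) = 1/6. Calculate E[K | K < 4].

P(K < 4) = 1/3.
Σ over the event: 2·1/3 = 2/3.
E[K | K < 4] = (2/3) / (1/3) = 2.

2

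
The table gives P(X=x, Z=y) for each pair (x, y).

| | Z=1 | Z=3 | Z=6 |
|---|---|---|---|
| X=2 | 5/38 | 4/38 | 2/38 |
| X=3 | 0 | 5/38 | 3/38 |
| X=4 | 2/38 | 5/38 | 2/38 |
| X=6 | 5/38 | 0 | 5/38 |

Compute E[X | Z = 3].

43/14

P(Z = 3) = 7/19.
Summing X·P(X=x,Z=y) over the conditioning event gives 43/38.
E[X | Z = 3] = (43/38) / (7/19) = 43/14.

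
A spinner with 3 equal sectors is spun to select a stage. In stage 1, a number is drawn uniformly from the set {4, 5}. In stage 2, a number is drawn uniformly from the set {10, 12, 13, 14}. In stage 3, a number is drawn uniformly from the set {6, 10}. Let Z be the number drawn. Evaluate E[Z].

33/4

E[Z | stage 1] = (4+5)/2 = 9/2.
E[Z | stage 2] = (10+12+13+14)/4 = 49/4.
E[Z | stage 3] = (6+10)/2 = 8.
E[Z] = (1/3)·(9/2) + (1/3)·(49/4) + (1/3)·(8) = 33/4.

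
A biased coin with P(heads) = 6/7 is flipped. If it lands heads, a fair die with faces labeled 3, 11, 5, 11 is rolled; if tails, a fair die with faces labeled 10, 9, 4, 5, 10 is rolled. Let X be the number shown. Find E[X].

263/35

E[X | heads] = (3+11+5+11)/4 = 15/2.
E[X | tails] = (10+9+4+5+10)/5 = 38/5.
By the law of total expectation,
E[X] = (6/7)·(15/2) + (1/7)·(38/5) = 263/35.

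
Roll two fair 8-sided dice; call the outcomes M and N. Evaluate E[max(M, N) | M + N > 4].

P(M + N > 4) = 29/32.
Summing max(M,N)·P(x,y) over outcomes with M + N > 4 gives 359/64.
E[max(M, N) | M + N > 4] = (359/64) / (29/32) = 359/58.

359/58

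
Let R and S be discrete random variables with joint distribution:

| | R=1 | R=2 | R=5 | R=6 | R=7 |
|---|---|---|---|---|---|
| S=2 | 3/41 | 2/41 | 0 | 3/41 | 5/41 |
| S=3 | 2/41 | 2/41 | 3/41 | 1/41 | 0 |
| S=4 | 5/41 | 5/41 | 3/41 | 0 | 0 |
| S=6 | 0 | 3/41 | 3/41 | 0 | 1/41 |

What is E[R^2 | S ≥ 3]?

51/4

P(S ≥ 3) = 28/41.
Summing R^2·P(R=x,S=y) over the conditioning event gives 357/41.
E[R^2 | S ≥ 3] = (357/41) / (28/41) = 51/4.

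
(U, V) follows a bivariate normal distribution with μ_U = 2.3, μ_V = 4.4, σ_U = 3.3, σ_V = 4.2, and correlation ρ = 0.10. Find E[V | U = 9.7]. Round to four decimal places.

E[V | U=x] = μ_V + ρ(σ_V/σ_U)(x − μ_U) for jointly normal variables.
E[V | U=9.7] = 4.4 + (0.10)·(4.2/3.3)·(9.7 − (2.3)) = 4.4 + (0.12727)·(7.4) = 5.3418.

5.3418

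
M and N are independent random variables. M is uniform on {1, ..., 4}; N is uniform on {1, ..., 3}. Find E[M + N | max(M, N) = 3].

P(max(M, N) = 3) = 5/12.
Summing (M+N)·P(x,y) over outcomes with max(M, N) = 3 gives 2.
E[M + N | max(M, N) = 3] = (2) / (5/12) = 24/5.

24/5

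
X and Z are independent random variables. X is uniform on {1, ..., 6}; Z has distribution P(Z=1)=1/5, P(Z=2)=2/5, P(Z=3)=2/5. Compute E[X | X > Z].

P(X > Z) = 19/30.
Summing X·P(x,y) over outcomes with X > Z gives 43/15.
E[X | X > Z] = (43/15) / (19/30) = 86/19.

86/19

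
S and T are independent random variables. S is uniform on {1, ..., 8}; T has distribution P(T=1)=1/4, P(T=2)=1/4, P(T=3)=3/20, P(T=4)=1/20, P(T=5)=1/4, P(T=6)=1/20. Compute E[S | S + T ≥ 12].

52/7

P(S + T ≥ 12) = 7/80.
Summing S·P(x,y) over outcomes with S + T ≥ 12 gives 13/20.
E[S | S + T ≥ 12] = (13/20) / (7/80) = 52/7.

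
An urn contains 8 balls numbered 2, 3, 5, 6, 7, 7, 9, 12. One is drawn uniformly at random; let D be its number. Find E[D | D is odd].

31/5

P(D is odd) = 5/8.
Σ over the event: 3·1/8 + 5·1/8 + 7·1/4 + 9·1/8 = 31/8.
E[D | D is odd] = (31/8) / (5/8) = 31/5.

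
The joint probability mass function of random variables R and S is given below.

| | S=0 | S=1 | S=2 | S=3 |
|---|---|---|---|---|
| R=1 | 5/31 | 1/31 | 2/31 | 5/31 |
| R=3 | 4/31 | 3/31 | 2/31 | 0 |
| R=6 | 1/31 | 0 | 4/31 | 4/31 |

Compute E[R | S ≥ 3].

29/9

P(S ≥ 3) = 9/31.
Σ R·P over the event = 1·(5/31) + 6·(4/31) = 29/31.
E[R | S ≥ 3] = (29/31) / (9/31) = 29/9.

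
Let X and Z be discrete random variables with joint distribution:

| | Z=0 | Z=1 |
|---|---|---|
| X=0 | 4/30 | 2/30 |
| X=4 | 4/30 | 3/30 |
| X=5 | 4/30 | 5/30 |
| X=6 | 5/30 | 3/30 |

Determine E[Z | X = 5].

5/9

P(X = 5) = 3/10.
Σ Z·P over the event = 0·(4/30) + 1·(5/30) = 1/6.
E[Z | X = 5] = (1/6) / (3/10) = 5/9.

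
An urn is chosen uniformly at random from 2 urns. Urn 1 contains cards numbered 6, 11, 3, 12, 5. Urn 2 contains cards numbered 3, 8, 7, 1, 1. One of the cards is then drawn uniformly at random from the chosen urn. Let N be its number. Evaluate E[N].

E[N | urn 1] = (6+11+3+12+5)/5 = 37/5.
E[N | urn 2] = (3+8+7+1+1)/5 = 4.
E[N] = (1/2)·(37/5) + (1/2)·(4) = 57/10.

57/10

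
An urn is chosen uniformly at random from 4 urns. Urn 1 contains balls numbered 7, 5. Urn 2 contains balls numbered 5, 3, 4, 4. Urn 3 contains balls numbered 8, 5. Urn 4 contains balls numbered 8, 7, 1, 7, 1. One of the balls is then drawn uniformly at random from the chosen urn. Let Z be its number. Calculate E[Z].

E[Z | urn 1] = (7+5)/2 = 6.
E[Z | urn 2] = (5+3+4+4)/4 = 4.
E[Z | urn 3] = (8+5)/2 = 13/2.
E[Z | urn 4] = (8+7+1+7+1)/5 = 24/5.
E[Z] = (1/4)·(6) + (1/4)·(4) + (1/4)·(13/2) + (1/4)·(24/5) = 213/40.

213/40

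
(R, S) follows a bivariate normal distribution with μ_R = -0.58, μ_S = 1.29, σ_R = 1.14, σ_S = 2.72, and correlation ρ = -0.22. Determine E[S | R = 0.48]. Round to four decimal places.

0.7336

The regression of S on R has slope ρ·σ_S/σ_R and passes through (μ_R, μ_S).
E[S | R=0.48] = 1.29 + (-0.22)·(2.72/1.14)·(0.48 − (-0.58)) = 1.29 + (-0.52491)·(1.06) = 0.7336.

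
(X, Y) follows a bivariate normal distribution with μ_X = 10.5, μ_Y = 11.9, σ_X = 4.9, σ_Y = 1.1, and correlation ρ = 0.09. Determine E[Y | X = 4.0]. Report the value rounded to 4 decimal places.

E[Y | X=x] = μ_Y + ρ(σ_Y/σ_X)(x − μ_X) for jointly normal variables.
E[Y | X=4.0] = 11.9 + (0.09)·(1.1/4.9)·(4.0 − (10.5)) = 11.9 + (0.020204)·(-6.5) = 11.7687.

11.7687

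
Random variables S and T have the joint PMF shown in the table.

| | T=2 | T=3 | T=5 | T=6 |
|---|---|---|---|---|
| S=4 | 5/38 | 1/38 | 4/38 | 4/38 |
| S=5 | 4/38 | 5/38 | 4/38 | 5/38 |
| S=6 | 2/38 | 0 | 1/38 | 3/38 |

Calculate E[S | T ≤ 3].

P(T ≤ 3) = 17/38.
Summing S·P(S=x,T=y) over the conditioning event gives 81/38.
E[S | T ≤ 3] = (81/38) / (17/38) = 81/17.

81/17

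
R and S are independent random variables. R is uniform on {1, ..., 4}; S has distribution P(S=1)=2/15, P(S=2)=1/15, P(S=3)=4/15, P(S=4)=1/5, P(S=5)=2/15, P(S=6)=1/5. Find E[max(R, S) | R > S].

P(R > S) = 1/5.
Summing max(R,S)·P(x,y) over outcomes with R > S gives 41/60.
E[max(R, S) | R > S] = (41/60) / (1/5) = 41/12.

41/12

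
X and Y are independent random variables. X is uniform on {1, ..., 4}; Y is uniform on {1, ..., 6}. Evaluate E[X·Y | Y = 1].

5/2

Outcomes with Y = 1: (1,1), (2,1), (3,1), (4,1), each with probability 1/24.
E[X·Y | Y = 1] = (1 + 2 + 3 + 4) / 4 = 5/2.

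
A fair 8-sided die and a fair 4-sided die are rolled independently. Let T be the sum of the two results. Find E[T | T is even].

P(T is even) = 1/2.
Σ over the event: 2·1/32 + 4·3/32 + 6·1/8 + 8·1/8 + 10·3/32 + 12·1/32 = 7/2.
E[T | T is even] = (7/2) / (1/2) = 7.

7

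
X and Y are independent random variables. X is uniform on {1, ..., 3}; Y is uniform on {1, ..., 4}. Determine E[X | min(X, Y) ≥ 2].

5/2

Outcomes with min(X, Y) ≥ 2: (2,2), (2,3), (2,4), (3,2), (3,3), (3,4), each with probability 1/12.
E[X | min(X, Y) ≥ 2] = (2 + 2 + 2 + 3 + 3 + 3) / 6 = 5/2.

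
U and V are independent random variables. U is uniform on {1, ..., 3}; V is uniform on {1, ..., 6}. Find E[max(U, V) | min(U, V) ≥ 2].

P(min(U, V) ≥ 2) = 5/9.
Summing max(U,V)·P(x,y) over outcomes with min(U, V) ≥ 2 gives 41/18.
E[max(U, V) | min(U, V) ≥ 2] = (41/18) / (5/9) = 41/10.

41/10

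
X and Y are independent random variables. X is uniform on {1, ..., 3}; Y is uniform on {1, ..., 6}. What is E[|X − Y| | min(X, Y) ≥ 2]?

17/10

Outcomes with min(X, Y) ≥ 2: (2,2), (2,3), (2,4), (2,5), (2,6), (3,2), (3,3), (3,4), (3,5), (3,6), each with probability 1/18.
E[|X − Y| | min(X, Y) ≥ 2] = (0 + 1 + 2 + 3 + 4 + 1 + 0 + 1 + 2 + 3) / 10 = 17/10.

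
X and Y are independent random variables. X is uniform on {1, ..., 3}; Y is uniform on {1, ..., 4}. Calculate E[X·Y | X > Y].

11/3

Outcomes with X > Y: (2,1), (3,1), (3,2), each with probability 1/12.
E[X·Y | X > Y] = (2 + 3 + 6) / 3 = 11/3.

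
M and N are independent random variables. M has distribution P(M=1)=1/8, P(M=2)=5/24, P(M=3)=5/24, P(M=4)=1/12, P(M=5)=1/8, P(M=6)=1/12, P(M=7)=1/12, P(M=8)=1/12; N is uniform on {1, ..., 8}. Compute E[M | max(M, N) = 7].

161/34

P(max(M, N) = 7) = 17/96.
Summing M·P(x,y) over outcomes with max(M, N) = 7 gives 161/192.
E[M | max(M, N) = 7] = (161/192) / (17/96) = 161/34.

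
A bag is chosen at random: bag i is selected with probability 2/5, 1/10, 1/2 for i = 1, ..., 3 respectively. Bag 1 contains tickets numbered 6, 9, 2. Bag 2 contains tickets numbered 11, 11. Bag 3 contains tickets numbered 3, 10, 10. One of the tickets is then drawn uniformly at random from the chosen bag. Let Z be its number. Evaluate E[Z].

36/5

E[Z | bag 1] = (6+9+2)/3 = 17/3.
E[Z | bag 2] = (11+11)/2 = 11.
E[Z | bag 3] = (3+10+10)/3 = 23/3.
By the law of total expectation,
E[Z] = (2/5)·(17/3) + (1/10)·(11) + (1/2)·(23/3) = 36/5.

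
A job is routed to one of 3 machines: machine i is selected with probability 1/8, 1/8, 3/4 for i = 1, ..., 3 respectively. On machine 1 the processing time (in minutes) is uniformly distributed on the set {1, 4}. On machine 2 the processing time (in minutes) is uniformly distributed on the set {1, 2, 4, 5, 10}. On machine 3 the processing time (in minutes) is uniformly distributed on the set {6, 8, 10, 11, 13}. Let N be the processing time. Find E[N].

E[N | machine 1] = (1+4)/2 = 5/2.
E[N | machine 2] = (1+2+4+5+10)/5 = 22/5.
E[N | machine 3] = (6+8+10+11+13)/5 = 48/5.
By the law of total expectation,
E[N] = (1/8)·(5/2) + (1/8)·(22/5) + (3/4)·(48/5) = 129/16.

129/16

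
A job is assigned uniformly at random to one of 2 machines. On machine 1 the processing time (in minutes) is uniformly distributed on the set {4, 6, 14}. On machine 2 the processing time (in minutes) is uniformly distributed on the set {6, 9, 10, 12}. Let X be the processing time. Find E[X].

E[X | machine 1] = (4+6+14)/3 = 8.
E[X | machine 2] = (6+9+10+12)/4 = 37/4.
E[X] = (1/2)·(8) + (1/2)·(37/4) = 69/8.

69/8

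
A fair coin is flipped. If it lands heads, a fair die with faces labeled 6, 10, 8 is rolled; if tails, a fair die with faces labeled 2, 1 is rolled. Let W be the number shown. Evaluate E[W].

E[W | heads] = (6+10+8)/3 = 8.
E[W | tails] = (2+1)/2 = 3/2.
By the law of total expectation,
E[W] = (1/2)·(8) + (1/2)·(3/2) = 19/4.

19/4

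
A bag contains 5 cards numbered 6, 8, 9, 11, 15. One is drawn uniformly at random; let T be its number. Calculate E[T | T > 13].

P(T > 13) = 1/5.
Σ over the event: 15·1/5 = 3.
E[T | T > 13] = (3) / (1/5) = 15.

15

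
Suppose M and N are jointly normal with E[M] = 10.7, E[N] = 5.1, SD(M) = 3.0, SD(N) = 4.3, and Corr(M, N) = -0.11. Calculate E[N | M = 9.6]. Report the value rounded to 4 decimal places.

5.2734

The regression of N on M has slope ρ·σ_N/σ_M and passes through (μ_M, μ_N).
E[N | M=9.6] = 5.1 + (-0.11)·(4.3/3.0)·(9.6 − (10.7)) = 5.1 + (-0.15767)·(-1.1) = 5.2734.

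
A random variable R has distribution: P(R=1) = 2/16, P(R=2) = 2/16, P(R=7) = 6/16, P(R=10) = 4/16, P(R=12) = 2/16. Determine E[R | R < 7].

P(R < 7) = 1/4.
Σ over the event: 1·1/8 + 2·1/8 = 3/8.
E[R | R < 7] = (3/8) / (1/4) = 3/2.

3/2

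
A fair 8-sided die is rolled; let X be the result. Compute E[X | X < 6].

3

Given X < 6, X is equally likely to be any of {1, 2, 3, 4, 5}.
E[X | X < 6] = (1 + 2 + 3 + 4 + 5) / 5 = 3.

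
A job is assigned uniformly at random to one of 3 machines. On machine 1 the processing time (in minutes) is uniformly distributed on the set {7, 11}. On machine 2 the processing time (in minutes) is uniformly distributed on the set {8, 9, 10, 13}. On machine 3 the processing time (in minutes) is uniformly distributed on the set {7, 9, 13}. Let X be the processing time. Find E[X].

E[X | machine 1] = (7+11)/2 = 9.
E[X | machine 2] = (8+9+10+13)/4 = 10.
E[X | machine 3] = (7+9+13)/3 = 29/3.
By the law of total expectation,
E[X] = (1/3)·(9) + (1/3)·(10) + (1/3)·(29/3) = 86/9.

86/9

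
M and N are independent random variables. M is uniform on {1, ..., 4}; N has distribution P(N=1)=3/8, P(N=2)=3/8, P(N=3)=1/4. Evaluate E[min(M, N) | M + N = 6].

P(M + N = 6) = 5/32.
Summing min(M,N)·P(x,y) over outcomes with M + N = 6 gives 3/8.
E[min(M, N) | M + N = 6] = (3/8) / (5/32) = 12/5.

12/5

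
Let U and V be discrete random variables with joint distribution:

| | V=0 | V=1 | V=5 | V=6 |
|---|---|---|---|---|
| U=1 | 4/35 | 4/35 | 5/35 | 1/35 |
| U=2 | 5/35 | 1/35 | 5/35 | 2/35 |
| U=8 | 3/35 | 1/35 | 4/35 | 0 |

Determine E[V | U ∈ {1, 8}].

P(U ∈ {1, 8}) = 22/35.
Σ V·P over the event = 0·(4/35) + 1·(4/35) + 5·(5/35) + 6·(1/35) + 0·(3/35) + 1·(1/35) + 5·(4/35) = 8/5.
E[V | U ∈ {1, 8}] = (8/5) / (22/35) = 28/11.

28/11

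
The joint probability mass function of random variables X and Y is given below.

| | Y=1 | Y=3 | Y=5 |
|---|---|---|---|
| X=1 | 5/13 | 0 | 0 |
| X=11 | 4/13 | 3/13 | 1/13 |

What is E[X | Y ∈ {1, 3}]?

41/6

P(Y ∈ {1, 3}) = 12/13.
Σ X·P over the event = 1·(5/13) + 11·(4/13) + 11·(3/13) = 82/13.
E[X | Y ∈ {1, 3}] = (82/13) / (12/13) = 41/6.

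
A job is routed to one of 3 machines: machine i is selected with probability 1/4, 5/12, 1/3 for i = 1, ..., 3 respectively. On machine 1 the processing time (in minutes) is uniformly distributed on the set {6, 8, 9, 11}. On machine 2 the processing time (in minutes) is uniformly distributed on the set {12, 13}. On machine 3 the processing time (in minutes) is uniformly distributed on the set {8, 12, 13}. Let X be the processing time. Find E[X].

11

E[X | machine 1] = (6+8+9+11)/4 = 17/2.
E[X | machine 2] = (12+13)/2 = 25/2.
E[X | machine 3] = (8+12+13)/3 = 11.
E[X] = (1/4)·(17/2) + (5/12)·(25/2) + (1/3)·(11) = 11.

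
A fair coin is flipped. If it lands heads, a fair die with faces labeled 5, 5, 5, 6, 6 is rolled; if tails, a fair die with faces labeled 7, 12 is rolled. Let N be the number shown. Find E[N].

149/20

E[N | heads] = (5+5+5+6+6)/5 = 27/5.
E[N | tails] = (7+12)/2 = 19/2.
By the law of total expectation,
E[N] = (1/2)·(27/5) + (1/2)·(19/2) = 149/20.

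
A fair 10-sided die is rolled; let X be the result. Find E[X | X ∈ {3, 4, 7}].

P(X ∈ {3, 4, 7}) = 3/10.
Σ over the event: 3·1/10 + 4·1/10 + 7·1/10 = 7/5.
E[X | X ∈ {3, 4, 7}] = (7/5) / (3/10) = 14/3.

14/3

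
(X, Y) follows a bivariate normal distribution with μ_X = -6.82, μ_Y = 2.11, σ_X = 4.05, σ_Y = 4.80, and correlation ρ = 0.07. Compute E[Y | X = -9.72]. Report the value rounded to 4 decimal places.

The regression of Y on X has slope ρ·σ_Y/σ_X and passes through (μ_X, μ_Y).
E[Y | X=-9.72] = 2.11 + (0.07)·(4.80/4.05)·(-9.72 − (-6.82)) = 2.11 + (0.082963)·(-2.9) = 1.8694.

1.8694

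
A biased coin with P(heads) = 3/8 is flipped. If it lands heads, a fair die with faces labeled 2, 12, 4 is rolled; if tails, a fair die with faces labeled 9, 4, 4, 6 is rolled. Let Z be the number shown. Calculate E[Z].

E[Z | heads] = (2+12+4)/3 = 6.
E[Z | tails] = (9+4+4+6)/4 = 23/4.
By the law of total expectation,
E[Z] = (3/8)·(6) + (5/8)·(23/4) = 187/32.

187/32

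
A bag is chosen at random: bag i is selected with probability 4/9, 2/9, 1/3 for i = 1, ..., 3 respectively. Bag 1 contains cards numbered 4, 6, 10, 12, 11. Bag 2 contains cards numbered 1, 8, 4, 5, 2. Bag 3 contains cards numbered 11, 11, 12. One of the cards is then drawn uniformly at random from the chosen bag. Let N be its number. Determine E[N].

382/45

E[N | bag 1] = (4+6+10+12+11)/5 = 43/5.
E[N | bag 2] = (1+8+4+5+2)/5 = 4.
E[N | bag 3] = (11+11+12)/3 = 34/3.
By the law of total expectation,
E[N] = (4/9)·(43/5) + (2/9)·(4) + (1/3)·(34/3) = 382/45.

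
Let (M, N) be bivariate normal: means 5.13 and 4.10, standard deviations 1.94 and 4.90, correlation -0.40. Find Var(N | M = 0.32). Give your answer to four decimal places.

Var(N | M=x) = (1 − ρ²)·σ_N².
Var(N | M=0.32) = (4.90)²·(1 − (-0.40)²) = 24.01·0.84 = 20.1684.

20.1684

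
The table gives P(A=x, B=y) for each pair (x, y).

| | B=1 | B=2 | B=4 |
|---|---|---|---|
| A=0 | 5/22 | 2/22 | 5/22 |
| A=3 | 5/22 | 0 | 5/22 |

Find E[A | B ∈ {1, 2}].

P(B ∈ {1, 2}) = 6/11.
Σ A·P over the event = 0·(5/22) + 0·(2/22) + 3·(5/22) = 15/22.
E[A | B ∈ {1, 2}] = (15/22) / (6/11) = 5/4.

5/4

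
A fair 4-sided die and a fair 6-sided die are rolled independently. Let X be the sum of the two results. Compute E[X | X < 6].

4

P(X < 6) = 5/12.
Σ over the event: 2·1/24 + 3·1/12 + 4·1/8 + 5·1/6 = 5/3.
E[X | X < 6] = (5/3) / (5/12) = 4.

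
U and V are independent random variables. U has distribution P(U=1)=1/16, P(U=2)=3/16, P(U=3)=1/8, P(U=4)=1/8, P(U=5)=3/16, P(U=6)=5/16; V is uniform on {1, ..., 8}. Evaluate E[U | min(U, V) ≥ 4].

P(min(U, V) ≥ 4) = 25/64.
Summing U·P(x,y) over outcomes with min(U, V) ≥ 4 gives 265/128.
E[U | min(U, V) ≥ 4] = (265/128) / (25/64) = 53/10.

53/10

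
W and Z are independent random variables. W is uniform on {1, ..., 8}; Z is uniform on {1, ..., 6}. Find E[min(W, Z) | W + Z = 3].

1

Outcomes with W + Z = 3: (1,2), (2,1), each with probability 1/48.
E[min(W, Z) | W + Z = 3] = (1 + 1) / 2 = 1.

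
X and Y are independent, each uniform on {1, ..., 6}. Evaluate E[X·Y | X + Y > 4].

71/5

P(X + Y > 4) = 5/6.
Summing XY·P(x,y) over outcomes with X + Y > 4 gives 71/6.
E[X·Y | X + Y > 4] = (71/6) / (5/6) = 71/5.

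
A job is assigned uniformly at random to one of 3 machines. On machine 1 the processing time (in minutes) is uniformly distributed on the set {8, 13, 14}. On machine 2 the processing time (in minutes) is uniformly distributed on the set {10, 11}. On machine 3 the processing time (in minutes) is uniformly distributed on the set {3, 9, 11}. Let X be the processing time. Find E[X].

E[X | machine 1] = (8+13+14)/3 = 35/3.
E[X | machine 2] = (10+11)/2 = 21/2.
E[X | machine 3] = (3+9+11)/3 = 23/3.
By the law of total expectation,
E[X] = (1/3)·(35/3) + (1/3)·(21/2) + (1/3)·(23/3) = 179/18.

179/18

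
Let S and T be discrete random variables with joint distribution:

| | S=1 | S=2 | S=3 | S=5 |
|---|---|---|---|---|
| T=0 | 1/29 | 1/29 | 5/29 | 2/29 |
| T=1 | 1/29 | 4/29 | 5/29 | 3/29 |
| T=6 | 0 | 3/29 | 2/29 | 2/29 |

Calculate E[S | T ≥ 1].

61/20

P(T ≥ 1) = 20/29.
Σ S·P over the event = 1·(1/29) + 2·(4/29) + 2·(3/29) + 3·(5/29) + 3·(2/29) + 5·(3/29) + 5·(2/29) = 61/29.
E[S | T ≥ 1] = (61/29) / (20/29) = 61/20.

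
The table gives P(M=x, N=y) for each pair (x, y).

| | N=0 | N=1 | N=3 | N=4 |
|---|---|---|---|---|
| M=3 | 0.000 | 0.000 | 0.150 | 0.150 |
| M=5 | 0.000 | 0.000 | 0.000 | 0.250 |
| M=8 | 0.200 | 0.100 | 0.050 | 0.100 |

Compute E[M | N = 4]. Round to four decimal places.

5.0000

P(N = 4) = 0.500.
Σ M·P over the event = 3·(0.150) + 5·(0.250) + 8·(0.100) = 2.500.
E[M | N = 4] = (2.500) / (0.500) = 5.0000.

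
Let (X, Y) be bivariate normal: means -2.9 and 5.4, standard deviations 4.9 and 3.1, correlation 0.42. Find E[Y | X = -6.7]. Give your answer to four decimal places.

4.3903

The regression of Y on X has slope ρ·σ_Y/σ_X and passes through (μ_X, μ_Y).
E[Y | X=-6.7] = 5.4 + (0.42)·(3.1/4.9)·(-6.7 − (-2.9)) = 5.4 + (0.26571)·(-3.8) = 4.3903.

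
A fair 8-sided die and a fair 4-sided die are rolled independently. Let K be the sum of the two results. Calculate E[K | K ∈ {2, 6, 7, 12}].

33/5

P(K ∈ {2, 6, 7, 12}) = 5/16.
Σ over the event: 2·1/32 + 6·1/8 + 7·1/8 + 12·1/32 = 33/16.
E[K | K ∈ {2, 6, 7, 12}] = (33/16) / (5/16) = 33/5.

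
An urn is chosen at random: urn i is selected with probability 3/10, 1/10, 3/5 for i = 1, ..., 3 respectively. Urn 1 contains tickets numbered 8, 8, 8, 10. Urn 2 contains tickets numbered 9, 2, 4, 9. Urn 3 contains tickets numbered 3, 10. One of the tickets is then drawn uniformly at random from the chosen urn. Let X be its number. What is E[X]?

141/20

E[X | urn 1] = (8+8+8+10)/4 = 17/2.
E[X | urn 2] = (9+2+4+9)/4 = 6.
E[X | urn 3] = (3+10)/2 = 13/2.
E[X] = (3/10)·(17/2) + (1/10)·(6) + (3/5)·(13/2) = 141/20.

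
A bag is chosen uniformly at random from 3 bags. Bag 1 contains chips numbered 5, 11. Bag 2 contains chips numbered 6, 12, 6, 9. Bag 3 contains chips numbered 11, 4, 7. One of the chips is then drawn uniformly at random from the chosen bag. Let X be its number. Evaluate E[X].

E[X | bag 1] = (5+11)/2 = 8.
E[X | bag 2] = (6+12+6+9)/4 = 33/4.
E[X | bag 3] = (11+4+7)/3 = 22/3.
By the law of total expectation,
E[X] = (1/3)·(8) + (1/3)·(33/4) + (1/3)·(22/3) = 283/36.

283/36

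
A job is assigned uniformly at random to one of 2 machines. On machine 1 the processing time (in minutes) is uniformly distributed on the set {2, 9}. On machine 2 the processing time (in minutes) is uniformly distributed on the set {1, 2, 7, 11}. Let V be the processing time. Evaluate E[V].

E[V | machine 1] = (2+9)/2 = 11/2.
E[V | machine 2] = (1+2+7+11)/4 = 21/4.
By the law of total expectation,
E[V] = (1/2)·(11/2) + (1/2)·(21/4) = 43/8.

43/8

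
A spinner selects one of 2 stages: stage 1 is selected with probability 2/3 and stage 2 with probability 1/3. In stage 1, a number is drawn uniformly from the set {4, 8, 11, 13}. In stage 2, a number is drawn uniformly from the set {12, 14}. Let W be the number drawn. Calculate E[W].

31/3

E[W | stage 1] = (4+8+11+13)/4 = 9.
E[W | stage 2] = (12+14)/2 = 13.
E[W] = (2/3)·(9) + (1/3)·(13) = 31/3.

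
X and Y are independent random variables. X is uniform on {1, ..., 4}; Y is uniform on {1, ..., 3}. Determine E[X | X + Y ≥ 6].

11/3

P(X + Y ≥ 6) = 1/4.
Summing X·P(x,y) over outcomes with X + Y ≥ 6 gives 11/12.
E[X | X + Y ≥ 6] = (11/12) / (1/4) = 11/3.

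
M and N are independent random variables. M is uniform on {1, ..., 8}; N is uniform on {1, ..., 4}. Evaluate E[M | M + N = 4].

2

Outcomes with M + N = 4: (1,3), (2,2), (3,1), each with probability 1/32.
E[M | M + N = 4] = (1 + 2 + 3) / 3 = 2.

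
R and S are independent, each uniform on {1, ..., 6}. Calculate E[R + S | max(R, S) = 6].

102/11

P(max(R, S) = 6) = 11/36.
Summing (R+S)·P(x,y) over outcomes with max(R, S) = 6 gives 17/6.
E[R + S | max(R, S) = 6] = (17/6) / (11/36) = 102/11.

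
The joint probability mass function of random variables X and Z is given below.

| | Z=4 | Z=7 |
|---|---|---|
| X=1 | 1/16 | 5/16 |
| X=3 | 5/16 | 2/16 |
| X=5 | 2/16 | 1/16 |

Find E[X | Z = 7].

2

P(Z = 7) = 1/2.
Σ X·P over the event = 1·(5/16) + 3·(2/16) + 5·(1/16) = 1.
E[X | Z = 7] = (1) / (1/2) = 2.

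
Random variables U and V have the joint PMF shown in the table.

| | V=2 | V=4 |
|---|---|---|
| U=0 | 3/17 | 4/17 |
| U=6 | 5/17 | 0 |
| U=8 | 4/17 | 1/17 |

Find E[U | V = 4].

P(V = 4) = 5/17.
Σ U·P over the event = 0·(4/17) + 8·(1/17) = 8/17.
E[U | V = 4] = (8/17) / (5/17) = 8/5.

8/5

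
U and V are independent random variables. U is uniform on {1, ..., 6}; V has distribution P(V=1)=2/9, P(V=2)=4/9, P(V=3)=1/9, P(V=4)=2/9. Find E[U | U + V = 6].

11/3

P(U + V = 6) = 1/6.
Summing U·P(x,y) over outcomes with U + V = 6 gives 11/18.
E[U | U + V = 6] = (11/18) / (1/6) = 11/3.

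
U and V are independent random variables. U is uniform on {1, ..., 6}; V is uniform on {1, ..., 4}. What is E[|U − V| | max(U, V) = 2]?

2/3

P(max(U, V) = 2) = 1/8.
Summing |U−V|·P(x,y) over outcomes with max(U, V) = 2 gives 1/12.
E[|U − V| | max(U, V) = 2] = (1/12) / (1/8) = 2/3.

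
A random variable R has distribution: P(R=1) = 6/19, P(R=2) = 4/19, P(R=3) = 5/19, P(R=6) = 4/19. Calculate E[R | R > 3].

P(R > 3) = 4/19.
Σ over the event: 6·4/19 = 24/19.
E[R | R > 3] = (24/19) / (4/19) = 6.

6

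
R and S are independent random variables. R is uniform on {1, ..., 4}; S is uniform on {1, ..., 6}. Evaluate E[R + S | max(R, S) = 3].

P(max(R, S) = 3) = 5/24.
Summing (R+S)·P(x,y) over outcomes with max(R, S) = 3 gives 1.
E[R + S | max(R, S) = 3] = (1) / (5/24) = 24/5.

24/5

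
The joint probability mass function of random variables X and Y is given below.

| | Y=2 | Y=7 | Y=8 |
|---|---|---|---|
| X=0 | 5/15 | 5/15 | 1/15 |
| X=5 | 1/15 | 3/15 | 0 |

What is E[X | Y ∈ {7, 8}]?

5/3

P(Y ∈ {7, 8}) = 3/5.
Summing X·P(X=x,Y=y) over the conditioning event gives 1.
E[X | Y ∈ {7, 8}] = (1) / (3/5) = 5/3.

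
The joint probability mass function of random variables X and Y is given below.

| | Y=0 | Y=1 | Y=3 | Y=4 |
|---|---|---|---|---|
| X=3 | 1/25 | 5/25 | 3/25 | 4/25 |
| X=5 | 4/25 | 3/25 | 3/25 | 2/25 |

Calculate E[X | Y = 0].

P(Y = 0) = 1/5.
Σ X·P over the event = 3·(1/25) + 5·(4/25) = 23/25.
E[X | Y = 0] = (23/25) / (1/5) = 23/5.

23/5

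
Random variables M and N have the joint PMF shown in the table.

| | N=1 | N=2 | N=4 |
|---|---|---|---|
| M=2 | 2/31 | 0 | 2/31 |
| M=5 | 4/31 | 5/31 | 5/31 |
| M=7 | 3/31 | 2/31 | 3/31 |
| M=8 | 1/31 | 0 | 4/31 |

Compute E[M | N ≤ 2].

P(N ≤ 2) = 17/31.
Σ M·P over the event = 2·(2/31) + 5·(4/31) + 5·(5/31) + 7·(3/31) + 7·(2/31) + 8·(1/31) = 92/31.
E[M | N ≤ 2] = (92/31) / (17/31) = 92/17.

92/17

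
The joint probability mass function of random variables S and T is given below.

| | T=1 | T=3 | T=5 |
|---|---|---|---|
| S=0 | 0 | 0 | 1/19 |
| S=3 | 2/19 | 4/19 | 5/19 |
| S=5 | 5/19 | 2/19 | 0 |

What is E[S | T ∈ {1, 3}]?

53/13

P(T ∈ {1, 3}) = 13/19.
Summing S·P(S=x,T=y) over the conditioning event gives 53/19.
E[S | T ∈ {1, 3}] = (53/19) / (13/19) = 53/13.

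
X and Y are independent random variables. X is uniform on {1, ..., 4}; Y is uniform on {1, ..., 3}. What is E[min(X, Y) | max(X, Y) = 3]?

9/5

P(max(X, Y) = 3) = 5/12.
Summing min(X,Y)·P(x,y) over outcomes with max(X, Y) = 3 gives 3/4.
E[min(X, Y) | max(X, Y) = 3] = (3/4) / (5/12) = 9/5.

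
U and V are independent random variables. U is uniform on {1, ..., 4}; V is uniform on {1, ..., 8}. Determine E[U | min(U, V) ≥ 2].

P(min(U, V) ≥ 2) = 21/32.
Summing U·P(x,y) over outcomes with min(U, V) ≥ 2 gives 63/32.
E[U | min(U, V) ≥ 2] = (63/32) / (21/32) = 3.

3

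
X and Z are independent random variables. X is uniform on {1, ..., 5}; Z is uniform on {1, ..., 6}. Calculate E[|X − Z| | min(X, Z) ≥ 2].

3/2

P(min(X, Z) ≥ 2) = 2/3.
Summing |X−Z|·P(x,y) over outcomes with min(X, Z) ≥ 2 gives 1.
E[|X − Z| | min(X, Z) ≥ 2] = (1) / (2/3) = 3/2.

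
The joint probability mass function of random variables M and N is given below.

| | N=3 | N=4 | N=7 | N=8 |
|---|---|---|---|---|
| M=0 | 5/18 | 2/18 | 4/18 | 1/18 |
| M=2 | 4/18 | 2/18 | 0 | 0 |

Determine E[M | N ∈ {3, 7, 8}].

P(N ∈ {3, 7, 8}) = 7/9.
Σ M·P over the event = 0·(5/18) + 0·(4/18) + 0·(1/18) + 2·(4/18) = 4/9.
E[M | N ∈ {3, 7, 8}] = (4/9) / (7/9) = 4/7.

4/7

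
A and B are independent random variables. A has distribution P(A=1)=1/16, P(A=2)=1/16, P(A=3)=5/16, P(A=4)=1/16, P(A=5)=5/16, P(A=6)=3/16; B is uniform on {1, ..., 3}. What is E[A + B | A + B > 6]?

77/10

P(A + B > 6) = 5/12.
Summing (A+B)·P(x,y) over outcomes with A + B > 6 gives 77/24.
E[A + B | A + B > 6] = (77/24) / (5/12) = 77/10.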